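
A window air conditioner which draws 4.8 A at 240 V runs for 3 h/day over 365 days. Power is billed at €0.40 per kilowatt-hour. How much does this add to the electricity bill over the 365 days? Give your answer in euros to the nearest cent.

€504.58

Power = 4.8 A × 240 V = 1152 W = 1.152 kW
Runtime = 3 h/day × 365 days = 1095 h
Energy = 1.152 kW × 1095 h = 1261.44 kWh
Cost = 1261.44 kWh × €0.40/kWh = €504.58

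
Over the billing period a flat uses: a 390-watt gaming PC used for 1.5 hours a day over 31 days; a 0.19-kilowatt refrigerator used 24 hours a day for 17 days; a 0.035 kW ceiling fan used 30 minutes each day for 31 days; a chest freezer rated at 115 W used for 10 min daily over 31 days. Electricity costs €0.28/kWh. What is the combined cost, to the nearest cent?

gaming PC: Runtime = 1.5 h/day × 31 days = 46.5 h
gaming PC: 0.39 kW × 46.5 h = 18.135 kWh
refrigerator: Runtime = 24 h × 17 = 408 h
refrigerator: 0.19 kW × 408 h = 77.52 kWh
ceiling fan: Runtime = 30 min × 31 = 930 min = 15.5 h
ceiling fan: 0.035 kW × 15.5 h = 0.5425 kWh
chest freezer: Runtime = 10 min × 31 = 310 min = 5.166666… h
chest freezer: 0.115 kW × 5.166666… h = 0.594166… kWh
Total energy = 96.791666… kWh
Cost = 96.791666… × €0.28 = €27.10

€27.10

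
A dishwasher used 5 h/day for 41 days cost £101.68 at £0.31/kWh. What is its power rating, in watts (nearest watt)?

Energy = £101.68 ÷ £0.31/kWh = 328 kWh
Runtime = 5 h/day × 41 days = 205 h
Power = 328 kWh ÷ 205 h = 1.6 kW = 1600 W

1600 W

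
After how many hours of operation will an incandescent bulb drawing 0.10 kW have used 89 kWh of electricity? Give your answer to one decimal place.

Hours = 89 kWh ÷ 0.1 kW = 890.0 h

890.0 h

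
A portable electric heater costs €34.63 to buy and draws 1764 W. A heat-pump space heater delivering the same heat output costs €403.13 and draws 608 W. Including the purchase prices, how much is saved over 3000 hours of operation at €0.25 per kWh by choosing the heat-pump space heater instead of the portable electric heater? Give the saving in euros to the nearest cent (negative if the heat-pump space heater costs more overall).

portable electric heater: €34.63 + (1764/1000) kW × 3000 h × €0.25 = €34.63 + €1323 = €1357.63
heat-pump space heater: €403.13 + (608/1000) kW × 3000 h × €0.25 = €403.13 + €456 = €859.13
Saving = €1357.63 − €859.13 = €498.5

€498.50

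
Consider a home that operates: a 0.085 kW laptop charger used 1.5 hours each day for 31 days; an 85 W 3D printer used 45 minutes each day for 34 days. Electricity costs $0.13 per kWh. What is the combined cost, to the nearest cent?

laptop charger: Runtime = 1.5 h/day × 31 days = 46.5 h
laptop charger: 0.085 kW × 46.5 h = 3.9525 kWh
3D printer: Runtime = 45 min × 34 = 1530 min = 25.5 h
3D printer: 0.085 kW × 25.5 h = 2.1675 kWh
Total energy = 6.12 kWh
Cost = 6.12 × $0.13 = $0.80

$0.80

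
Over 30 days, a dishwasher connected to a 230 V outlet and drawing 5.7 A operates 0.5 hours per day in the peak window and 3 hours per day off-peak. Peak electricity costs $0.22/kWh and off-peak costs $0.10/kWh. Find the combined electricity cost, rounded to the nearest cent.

$16.13

Power = 5.7 A × 230 V = 1311 W = 1.311 kW
Peak energy = 1.311 kW × 0.5 h × 30 = 19.665 kWh
Off-peak energy = 1.311 kW × 3 h × 30 = 117.99 kWh
Cost = 19.665 × $0.22 + 117.99 × $0.10 = $4.3263 + $11.799 = $16.13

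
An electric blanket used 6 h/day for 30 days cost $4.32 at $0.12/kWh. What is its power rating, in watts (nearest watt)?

200 W

Energy = $4.32 ÷ $0.12/kWh = 36 kWh
Runtime = 6 h/day × 30 days = 180 h
Power = 36 kWh ÷ 180 h = 0.2 kW = 200 W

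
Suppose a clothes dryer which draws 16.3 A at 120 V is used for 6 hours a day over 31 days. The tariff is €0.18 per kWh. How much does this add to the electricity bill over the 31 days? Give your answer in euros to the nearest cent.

Power = 16.3 A × 120 V = 1956 W = 1.956 kW
Runtime = 6 h/day × 31 days = 186 h
Energy = 1.956 kW × 186 h = 363.816 kWh
Cost = 363.816 kWh × €0.18/kWh = €65.49

€65.49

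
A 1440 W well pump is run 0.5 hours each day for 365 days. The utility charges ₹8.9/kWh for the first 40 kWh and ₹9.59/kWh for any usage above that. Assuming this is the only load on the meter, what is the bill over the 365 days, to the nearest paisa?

₹2492.65

Runtime = 0.5 h/day × 365 days = 182.5 h
Energy = 1.44 kW × 182.5 h = 262.8 kWh
Tier 1 (0–40 kWh): 40 × ₹8.9 = ₹356
Above 40 kWh: 222.8 × ₹9.59 = ₹2136.652
Bill = ₹2492.65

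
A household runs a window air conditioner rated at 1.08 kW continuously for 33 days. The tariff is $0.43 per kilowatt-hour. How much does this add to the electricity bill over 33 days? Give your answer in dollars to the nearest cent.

Runtime = 24 h × 33 = 792 h
Energy = 1.08 kW × 792 h = 855.36 kWh
Cost = 855.36 kWh × $0.43/kWh = $367.80

$367.80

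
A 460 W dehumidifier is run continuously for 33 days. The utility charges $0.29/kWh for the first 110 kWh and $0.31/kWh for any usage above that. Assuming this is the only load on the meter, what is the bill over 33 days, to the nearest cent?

Runtime = 24 h × 33 = 792 h
Energy = 0.46 kW × 792 h = 364.32 kWh
Tier 1 (0–110 kWh): 110 × $0.29 = $31.9
Above 110 kWh: 254.32 × $0.31 = $78.8392
Bill = $110.74

$110.74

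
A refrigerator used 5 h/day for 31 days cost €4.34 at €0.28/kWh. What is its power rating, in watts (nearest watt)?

Energy = €4.34 ÷ €0.28/kWh = 15.5 kWh
Runtime = 5 h/day × 31 days = 155 h
Power = 15.5 kWh ÷ 155 h = 0.1 kW = 100 W

100 W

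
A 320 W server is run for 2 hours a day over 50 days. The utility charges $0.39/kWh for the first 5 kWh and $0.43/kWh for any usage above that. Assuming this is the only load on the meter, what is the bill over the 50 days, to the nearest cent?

$13.56

Runtime = 2 h/day × 50 days = 100 h
Energy = 0.32 kW × 100 h = 32 kWh
Tier 1 (0–5 kWh): 5 × $0.39 = $1.95
Above 5 kWh: 27 × $0.43 = $11.61
Bill = $13.56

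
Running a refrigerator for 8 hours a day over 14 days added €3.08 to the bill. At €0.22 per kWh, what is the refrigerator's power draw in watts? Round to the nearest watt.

125 W

Energy = €3.08 ÷ €0.22/kWh = 14 kWh
Runtime = 8 h/day × 14 days = 112 h
Power = 14 kWh ÷ 112 h = 0.125 kW = 125 W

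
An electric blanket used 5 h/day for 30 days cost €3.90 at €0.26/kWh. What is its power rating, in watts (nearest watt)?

100 W

Energy = €3.90 ÷ €0.26/kWh = 15 kWh
Runtime = 5 h/day × 30 days = 150 h
Power = 15 kWh ÷ 150 h = 0.1 kW = 100 W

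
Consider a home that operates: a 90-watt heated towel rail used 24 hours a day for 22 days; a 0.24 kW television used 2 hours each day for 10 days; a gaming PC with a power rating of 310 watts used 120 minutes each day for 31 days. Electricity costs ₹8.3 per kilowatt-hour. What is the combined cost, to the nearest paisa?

₹593.78

heated towel rail: Runtime = 24 h × 22 = 528 h
heated towel rail: 0.09 kW × 528 h = 47.52 kWh
television: Runtime = 2 h/day × 10 days = 20 h
television: 0.24 kW × 20 h = 4.8 kWh
gaming PC: Runtime = 120 min × 31 = 3720 min = 62 h
gaming PC: 0.31 kW × 62 h = 19.22 kWh
Total energy = 71.54 kWh
Cost = 71.54 × ₹8.3 = ₹593.78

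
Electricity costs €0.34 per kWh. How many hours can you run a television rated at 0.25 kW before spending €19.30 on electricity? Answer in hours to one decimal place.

227.1 h

Energy available = €19.30 ÷ €0.34/kWh = 56.7647 kWh
Hours = 56.7647 kWh ÷ 0.25 kW = 227.1 h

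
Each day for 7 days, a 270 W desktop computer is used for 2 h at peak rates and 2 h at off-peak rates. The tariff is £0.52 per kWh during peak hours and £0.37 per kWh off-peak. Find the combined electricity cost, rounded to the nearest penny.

Peak energy = 0.27 kW × 2 h × 7 = 3.78 kWh
Off-peak energy = 0.27 kW × 2 h × 7 = 3.78 kWh
Cost = 3.78 × £0.52 + 3.78 × £0.37 = £1.9656 + £1.3986 = £3.36

£3.36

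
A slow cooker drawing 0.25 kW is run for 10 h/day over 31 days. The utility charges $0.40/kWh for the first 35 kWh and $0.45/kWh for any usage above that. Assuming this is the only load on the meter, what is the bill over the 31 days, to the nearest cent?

Runtime = 10 h/day × 31 days = 310 h
Energy = 0.25 kW × 310 h = 77.5 kWh
Tier 1 (0–35 kWh): 35 × $0.40 = $14
Above 35 kWh: 42.5 × $0.45 = $19.125
Bill = $33.13

$33.13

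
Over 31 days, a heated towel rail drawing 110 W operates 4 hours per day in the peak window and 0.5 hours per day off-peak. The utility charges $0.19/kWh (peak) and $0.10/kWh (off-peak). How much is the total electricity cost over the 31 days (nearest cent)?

Peak energy = 0.11 kW × 4 h × 31 = 13.64 kWh
Off-peak energy = 0.11 kW × 0.5 h × 31 = 1.705 kWh
Cost = 13.64 × $0.19 + 1.705 × $0.10 = $2.5916 + $0.1705 = $2.76

$2.76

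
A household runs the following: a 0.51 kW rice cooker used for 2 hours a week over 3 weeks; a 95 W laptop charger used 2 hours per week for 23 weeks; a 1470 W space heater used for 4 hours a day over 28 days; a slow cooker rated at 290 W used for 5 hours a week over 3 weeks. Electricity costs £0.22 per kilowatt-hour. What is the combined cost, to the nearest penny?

rice cooker: Runtime = 2 h/week × 3 weeks = 6 h
rice cooker: 0.51 kW × 6 h = 3.06 kWh
laptop charger: Runtime = 2 h/week × 23 weeks = 46 h
laptop charger: 0.095 kW × 46 h = 4.37 kWh
space heater: Runtime = 4 h/day × 28 days = 112 h
space heater: 1.47 kW × 112 h = 164.64 kWh
slow cooker: Runtime = 5 h/week × 3 weeks = 15 h
slow cooker: 0.29 kW × 15 h = 4.35 kWh
Total energy = 176.42 kWh
Cost = 176.42 × £0.22 = £38.81

£38.81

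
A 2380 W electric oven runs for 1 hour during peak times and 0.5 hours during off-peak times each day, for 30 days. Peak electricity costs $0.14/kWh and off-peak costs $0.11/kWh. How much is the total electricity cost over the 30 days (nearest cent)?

Peak energy = 2.38 kW × 1 h × 30 = 71.4 kWh
Off-peak energy = 2.38 kW × 0.5 h × 30 = 35.7 kWh
Cost = 71.4 × $0.14 + 35.7 × $0.11 = $9.996 + $3.927 = $13.92

$13.92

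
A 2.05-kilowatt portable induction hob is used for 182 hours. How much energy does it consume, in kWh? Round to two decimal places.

373.10 kWh

Energy = 2.05 kW × 182 h = 373.1 kWh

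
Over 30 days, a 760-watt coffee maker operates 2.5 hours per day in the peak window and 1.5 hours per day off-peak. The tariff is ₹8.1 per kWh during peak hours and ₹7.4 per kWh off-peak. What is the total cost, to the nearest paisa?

₹714.78

Peak energy = 0.76 kW × 2.5 h × 30 = 57 kWh
Off-peak energy = 0.76 kW × 1.5 h × 30 = 34.2 kWh
Cost = 57 × ₹8.1 + 34.2 × ₹7.4 = ₹461.7 + ₹253.08 = ₹714.78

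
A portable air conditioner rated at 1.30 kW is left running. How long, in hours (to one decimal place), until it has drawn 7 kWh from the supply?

5.4 h

Hours = 7 kWh ÷ 1.3 kW = 5.4 h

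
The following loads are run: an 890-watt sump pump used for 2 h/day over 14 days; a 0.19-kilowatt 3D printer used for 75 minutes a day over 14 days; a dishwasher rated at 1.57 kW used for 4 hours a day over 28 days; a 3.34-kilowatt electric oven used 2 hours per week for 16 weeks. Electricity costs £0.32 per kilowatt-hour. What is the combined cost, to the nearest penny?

sump pump: Runtime = 2 h/day × 14 days = 28 h
sump pump: 0.89 kW × 28 h = 24.92 kWh
3D printer: Runtime = 75 min × 14 = 1050 min = 17.5 h
3D printer: 0.19 kW × 17.5 h = 3.325 kWh
dishwasher: Runtime = 4 h/day × 28 days = 112 h
dishwasher: 1.57 kW × 112 h = 175.84 kWh
electric oven: Runtime = 2 h/week × 16 weeks = 32 h
electric oven: 3.34 kW × 32 h = 106.88 kWh
Total energy = 310.965 kWh
Cost = 310.965 × £0.32 = £99.51

£99.51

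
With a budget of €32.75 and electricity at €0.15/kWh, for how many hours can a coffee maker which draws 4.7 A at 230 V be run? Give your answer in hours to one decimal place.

202.0 h

Power = 4.7 A × 230 V = 1081 W = 1.081 kW
Energy available = €32.75 ÷ €0.15/kWh = 218.3333 kWh
Hours = 218.3333 kWh ÷ 1.081 kW = 202.0 h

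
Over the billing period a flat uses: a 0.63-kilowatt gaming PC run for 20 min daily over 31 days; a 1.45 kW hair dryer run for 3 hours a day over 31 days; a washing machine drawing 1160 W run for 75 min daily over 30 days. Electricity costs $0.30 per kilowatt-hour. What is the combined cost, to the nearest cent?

$55.46

gaming PC: Runtime = 20 min × 31 = 620 min = 10.333333… h
gaming PC: 0.63 kW × 10.333333… h = 6.51 kWh
hair dryer: Runtime = 3 h/day × 31 days = 93 h
hair dryer: 1.45 kW × 93 h = 134.85 kWh
washing machine: Runtime = 75 min × 30 = 2250 min = 37.5 h
washing machine: 1.16 kW × 37.5 h = 43.5 kWh
Total energy = 184.86 kWh
Cost = 184.86 × $0.30 = $55.46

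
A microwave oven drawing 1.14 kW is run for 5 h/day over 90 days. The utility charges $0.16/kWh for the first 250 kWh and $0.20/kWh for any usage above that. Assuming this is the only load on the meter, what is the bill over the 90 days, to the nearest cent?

$92.60

Runtime = 5 h/day × 90 days = 450 h
Energy = 1.14 kW × 450 h = 513 kWh
Tier 1 (0–250 kWh): 250 × $0.16 = $40
Above 250 kWh: 263 × $0.20 = $52.6
Bill = $92.60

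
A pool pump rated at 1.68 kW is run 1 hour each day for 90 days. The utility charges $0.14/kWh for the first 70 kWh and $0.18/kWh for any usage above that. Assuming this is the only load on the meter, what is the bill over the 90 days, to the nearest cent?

Runtime = 1 h/day × 90 days = 90 h
Energy = 1.68 kW × 90 h = 151.2 kWh
Tier 1 (0–70 kWh): 70 × $0.14 = $9.8
Above 70 kWh: 81.2 × $0.18 = $14.616
Bill = $24.42

$24.42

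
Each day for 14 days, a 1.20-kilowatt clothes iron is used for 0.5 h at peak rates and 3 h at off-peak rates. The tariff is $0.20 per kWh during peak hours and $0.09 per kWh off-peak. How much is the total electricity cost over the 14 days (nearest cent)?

$6.22

Peak energy = 1.2 kW × 0.5 h × 14 = 8.4 kWh
Off-peak energy = 1.2 kW × 3 h × 14 = 50.4 kWh
Cost = 8.4 × $0.20 + 50.4 × $0.09 = $1.68 + $4.536 = $6.22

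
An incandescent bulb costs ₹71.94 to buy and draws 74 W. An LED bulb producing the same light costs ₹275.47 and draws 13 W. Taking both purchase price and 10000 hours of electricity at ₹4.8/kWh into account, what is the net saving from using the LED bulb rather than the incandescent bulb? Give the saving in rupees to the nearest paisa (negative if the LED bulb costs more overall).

₹2724.47

incandescent bulb: ₹71.94 + (74/1000) kW × 10000 h × ₹4.8 = ₹71.94 + ₹3552 = ₹3623.94
LED bulb: ₹275.47 + (13/1000) kW × 10000 h × ₹4.8 = ₹275.47 + ₹624 = ₹899.47
Saving = ₹3623.94 − ₹899.47 = ₹2724.47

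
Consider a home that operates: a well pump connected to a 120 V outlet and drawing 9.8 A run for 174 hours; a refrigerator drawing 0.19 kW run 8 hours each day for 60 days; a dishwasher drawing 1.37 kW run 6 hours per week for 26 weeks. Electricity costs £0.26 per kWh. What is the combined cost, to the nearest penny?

£132.48

well pump: Power = 9.8 A × 120 V = 1176 W = 1.176 kW
well pump: 1.176 kW × 174 h = 204.624 kWh
refrigerator: Runtime = 8 h/day × 60 days = 480 h
refrigerator: 0.19 kW × 480 h = 91.2 kWh
dishwasher: Runtime = 6 h/week × 26 weeks = 156 h
dishwasher: 1.37 kW × 156 h = 213.72 kWh
Total energy = 509.544 kWh
Cost = 509.544 × £0.26 = £132.48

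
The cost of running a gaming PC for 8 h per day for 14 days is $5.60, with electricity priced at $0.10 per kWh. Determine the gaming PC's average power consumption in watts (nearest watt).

Energy = $5.60 ÷ $0.10/kWh = 56 kWh
Runtime = 8 h/day × 14 days = 112 h
Power = 56 kWh ÷ 112 h = 0.5 kW = 500 W

500 W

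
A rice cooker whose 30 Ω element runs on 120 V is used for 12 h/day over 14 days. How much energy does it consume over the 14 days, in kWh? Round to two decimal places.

80.64 kWh

Power = V²/R = 120²/30 = 480 W = 0.48 kW
Runtime = 12 h/day × 14 days = 168 h
Energy = 0.48 kW × 168 h = 80.64 kWh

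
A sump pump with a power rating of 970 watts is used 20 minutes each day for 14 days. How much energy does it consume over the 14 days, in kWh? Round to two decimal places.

4.53 kWh

Runtime = 20 min × 14 = 280 min = 4.666666… h
Energy = 0.97 kW × 4.666666… h = 4.526666… kWh ≈ 4.53 kWh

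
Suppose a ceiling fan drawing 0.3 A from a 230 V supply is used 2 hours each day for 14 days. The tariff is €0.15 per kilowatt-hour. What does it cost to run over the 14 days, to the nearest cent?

Power = 0.3 A × 230 V = 69 W = 0.069 kW
Runtime = 2 h/day × 14 days = 28 h
Energy = 0.069 kW × 28 h = 1.932 kWh
Cost = 1.932 kWh × €0.15/kWh = €0.29

€0.29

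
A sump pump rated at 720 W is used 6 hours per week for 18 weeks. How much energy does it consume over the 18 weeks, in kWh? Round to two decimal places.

77.76 kWh

Runtime = 6 h/week × 18 weeks = 108 h
Energy = 0.72 kW × 108 h = 77.76 kWh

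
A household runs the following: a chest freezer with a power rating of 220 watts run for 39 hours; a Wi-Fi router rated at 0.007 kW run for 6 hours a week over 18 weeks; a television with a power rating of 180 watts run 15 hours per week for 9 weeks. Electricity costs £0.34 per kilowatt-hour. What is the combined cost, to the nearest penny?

chest freezer: 0.22 kW × 39 h = 8.58 kWh
Wi-Fi router: Runtime = 6 h/week × 18 weeks = 108 h
Wi-Fi router: 0.007 kW × 108 h = 0.756 kWh
television: Runtime = 15 h/week × 9 weeks = 135 h
television: 0.18 kW × 135 h = 24.3 kWh
Total energy = 33.636 kWh
Cost = 33.636 × £0.34 = £11.44

£11.44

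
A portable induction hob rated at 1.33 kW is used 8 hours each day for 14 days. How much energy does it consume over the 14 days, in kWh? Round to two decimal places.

148.96 kWh

Runtime = 8 h/day × 14 days = 112 h
Energy = 1.33 kW × 112 h = 148.96 kWh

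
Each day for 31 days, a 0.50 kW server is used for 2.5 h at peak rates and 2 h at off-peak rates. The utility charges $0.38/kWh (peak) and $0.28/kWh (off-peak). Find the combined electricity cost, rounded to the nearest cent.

Peak energy = 0.5 kW × 2.5 h × 31 = 38.75 kWh
Off-peak energy = 0.5 kW × 2 h × 31 = 31 kWh
Cost = 38.75 × $0.38 + 31 × $0.28 = $14.725 + $8.68 = $23.41

$23.41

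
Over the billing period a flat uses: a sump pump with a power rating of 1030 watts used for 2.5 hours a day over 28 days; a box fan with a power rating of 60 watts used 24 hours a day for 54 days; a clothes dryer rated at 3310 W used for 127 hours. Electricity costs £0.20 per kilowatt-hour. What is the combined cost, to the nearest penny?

sump pump: Runtime = 2.5 h/day × 28 days = 70 h
sump pump: 1.03 kW × 70 h = 72.1 kWh
box fan: Runtime = 24 h × 54 = 1296 h
box fan: 0.06 kW × 1296 h = 77.76 kWh
clothes dryer: 3.31 kW × 127 h = 420.37 kWh
Total energy = 570.23 kWh
Cost = 570.23 × £0.20 = £114.05

£114.05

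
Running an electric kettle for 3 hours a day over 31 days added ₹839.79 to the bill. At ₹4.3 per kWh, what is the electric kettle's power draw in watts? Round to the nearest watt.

2100 W

Energy = ₹839.79 ÷ ₹4.3/kWh = 195.3 kWh
Runtime = 3 h/day × 31 days = 93 h
Power = 195.3 kWh ÷ 93 h = 2.1 kW = 2100 W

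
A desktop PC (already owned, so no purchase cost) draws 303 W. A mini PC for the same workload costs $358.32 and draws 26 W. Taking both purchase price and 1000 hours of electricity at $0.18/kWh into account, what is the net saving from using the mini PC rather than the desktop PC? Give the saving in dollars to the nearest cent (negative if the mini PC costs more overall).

desktop PC: $0.00 + (303/1000) kW × 1000 h × $0.18 = $0.00 + $54.54 = $54.54
mini PC: $358.32 + (26/1000) kW × 1000 h × $0.18 = $358.32 + $4.68 = $363
Saving = $54.54 − $363 = −$308.46

-$308.46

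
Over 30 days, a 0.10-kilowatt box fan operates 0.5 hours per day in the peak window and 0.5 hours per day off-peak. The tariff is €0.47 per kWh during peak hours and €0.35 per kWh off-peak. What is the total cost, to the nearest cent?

Peak energy = 0.1 kW × 0.5 h × 30 = 1.5 kWh
Off-peak energy = 0.1 kW × 0.5 h × 30 = 1.5 kWh
Cost = 1.5 × €0.47 + 1.5 × €0.35 = €0.705 + €0.525 = €1.23

€1.23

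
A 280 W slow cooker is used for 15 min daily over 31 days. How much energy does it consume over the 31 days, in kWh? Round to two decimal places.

Runtime = 15 min × 31 = 465 min = 7.75 h
Energy = 0.28 kW × 7.75 h = 2.17 kWh

2.17 kWh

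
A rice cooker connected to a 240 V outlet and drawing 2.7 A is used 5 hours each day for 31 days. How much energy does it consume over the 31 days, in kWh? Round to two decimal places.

Power = 2.7 A × 240 V = 648 W = 0.648 kW
Runtime = 5 h/day × 31 days = 155 h
Energy = 0.648 kW × 155 h = 100.44 kWh

100.44 kWh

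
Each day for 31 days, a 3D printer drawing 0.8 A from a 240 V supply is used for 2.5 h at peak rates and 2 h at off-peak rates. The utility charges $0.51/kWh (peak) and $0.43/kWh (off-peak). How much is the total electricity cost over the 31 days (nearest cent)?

$12.71

Power = 0.8 A × 240 V = 192 W = 0.192 kW
Peak energy = 0.192 kW × 2.5 h × 31 = 14.88 kWh
Off-peak energy = 0.192 kW × 2 h × 31 = 11.904 kWh
Cost = 14.88 × $0.51 + 11.904 × $0.43 = $7.5888 + $5.11872 = $12.71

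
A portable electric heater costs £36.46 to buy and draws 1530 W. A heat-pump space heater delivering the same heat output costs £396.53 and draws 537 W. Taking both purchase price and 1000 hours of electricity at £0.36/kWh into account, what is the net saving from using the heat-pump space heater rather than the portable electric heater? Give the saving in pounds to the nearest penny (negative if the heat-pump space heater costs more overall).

portable electric heater: £36.46 + (1530/1000) kW × 1000 h × £0.36 = £36.46 + £550.8 = £587.26
heat-pump space heater: £396.53 + (537/1000) kW × 1000 h × £0.36 = £396.53 + £193.32 = £589.85
Saving = £587.26 − £589.85 = −£2.59

-£2.59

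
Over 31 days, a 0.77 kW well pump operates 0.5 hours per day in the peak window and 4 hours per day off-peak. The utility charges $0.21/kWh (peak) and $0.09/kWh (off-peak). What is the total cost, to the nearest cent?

Peak energy = 0.77 kW × 0.5 h × 31 = 11.935 kWh
Off-peak energy = 0.77 kW × 4 h × 31 = 95.48 kWh
Cost = 11.935 × $0.21 + 95.48 × $0.09 = $2.50635 + $8.5932 = $11.10

$11.10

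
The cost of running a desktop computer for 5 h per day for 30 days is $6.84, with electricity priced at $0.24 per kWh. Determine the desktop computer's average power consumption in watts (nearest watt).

Energy = $6.84 ÷ $0.24/kWh = 28.5 kWh
Runtime = 5 h/day × 30 days = 150 h
Power = 28.5 kWh ÷ 150 h = 0.19 kW = 190 W

190 W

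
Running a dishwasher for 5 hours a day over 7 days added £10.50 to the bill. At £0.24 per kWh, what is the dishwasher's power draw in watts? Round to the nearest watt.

1250 W

Energy = £10.50 ÷ £0.24/kWh = 43.75 kWh
Runtime = 5 h/day × 7 days = 35 h
Power = 43.75 kWh ÷ 35 h = 1.25 kW = 1250 W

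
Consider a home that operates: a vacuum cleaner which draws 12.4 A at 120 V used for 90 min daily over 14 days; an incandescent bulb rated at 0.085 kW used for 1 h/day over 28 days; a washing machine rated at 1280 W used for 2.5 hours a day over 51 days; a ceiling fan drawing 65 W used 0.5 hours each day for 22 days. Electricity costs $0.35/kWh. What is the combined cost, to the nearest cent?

$69.14

vacuum cleaner: Power = 12.4 A × 120 V = 1488 W = 1.488 kW
vacuum cleaner: Runtime = 90 min × 14 = 1260 min = 21 h
vacuum cleaner: 1.488 kW × 21 h = 31.248 kWh
incandescent bulb: Runtime = 1 h/day × 28 days = 28 h
incandescent bulb: 0.085 kW × 28 h = 2.38 kWh
washing machine: Runtime = 2.5 h/day × 51 days = 127.5 h
washing machine: 1.28 kW × 127.5 h = 163.2 kWh
ceiling fan: Runtime = 0.5 h/day × 22 days = 11 h
ceiling fan: 0.065 kW × 11 h = 0.715 kWh
Total energy = 197.543 kWh
Cost = 197.543 × $0.35 = $69.14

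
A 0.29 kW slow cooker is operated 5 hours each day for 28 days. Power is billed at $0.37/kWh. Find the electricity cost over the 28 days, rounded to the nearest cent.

Runtime = 5 h/day × 28 days = 140 h
Energy = 0.29 kW × 140 h = 40.6 kWh
Cost = 40.6 kWh × $0.37/kWh = $15.02

$15.02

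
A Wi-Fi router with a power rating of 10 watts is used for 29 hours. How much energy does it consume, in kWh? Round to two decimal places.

0.29 kWh

Energy = 0.01 kW × 29 h = 0.29 kWh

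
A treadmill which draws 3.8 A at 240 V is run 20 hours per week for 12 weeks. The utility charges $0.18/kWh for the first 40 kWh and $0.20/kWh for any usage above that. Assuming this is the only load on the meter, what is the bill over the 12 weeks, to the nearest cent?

$42.98

Power = 3.8 A × 240 V = 912 W = 0.912 kW
Runtime = 20 h/week × 12 weeks = 240 h
Energy = 0.912 kW × 240 h = 218.88 kWh
Tier 1 (0–40 kWh): 40 × $0.18 = $7.2
Above 40 kWh: 178.88 × $0.20 = $35.776
Bill = $42.98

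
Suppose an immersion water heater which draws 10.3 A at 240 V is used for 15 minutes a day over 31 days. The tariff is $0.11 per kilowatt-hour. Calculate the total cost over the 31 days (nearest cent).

$2.11

Power = 10.3 A × 240 V = 2472 W = 2.472 kW
Runtime = 15 min × 31 = 465 min = 7.75 h
Energy = 2.472 kW × 7.75 h = 19.158 kWh
Cost = 19.158 kWh × $0.11/kWh = $2.11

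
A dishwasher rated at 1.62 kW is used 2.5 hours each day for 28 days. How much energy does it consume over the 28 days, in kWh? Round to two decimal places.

Runtime = 2.5 h/day × 28 days = 70 h
Energy = 1.62 kW × 70 h = 113.4 kWh

113.40 kWh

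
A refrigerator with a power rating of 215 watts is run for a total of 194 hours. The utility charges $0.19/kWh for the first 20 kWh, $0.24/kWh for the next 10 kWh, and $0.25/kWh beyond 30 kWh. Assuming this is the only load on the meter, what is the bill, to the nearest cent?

Energy = 0.215 kW × 194 h = 41.71 kWh
Tier 1 (0–20 kWh): 20 × $0.19 = $3.8
Tier 2 (20–30 kWh): 10 × $0.24 = $2.4
Above 30 kWh: 11.71 × $0.25 = $2.9275
Bill = $9.13

$9.13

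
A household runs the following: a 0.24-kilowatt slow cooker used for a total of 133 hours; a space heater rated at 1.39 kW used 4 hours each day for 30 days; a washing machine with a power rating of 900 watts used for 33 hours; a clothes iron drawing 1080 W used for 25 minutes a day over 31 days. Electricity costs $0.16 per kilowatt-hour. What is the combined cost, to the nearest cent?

slow cooker: 0.24 kW × 133 h = 31.92 kWh
space heater: Runtime = 4 h/day × 30 days = 120 h
space heater: 1.39 kW × 120 h = 166.8 kWh
washing machine: 0.9 kW × 33 h = 29.7 kWh
clothes iron: Runtime = 25 min × 31 = 775 min = 12.916666… h
clothes iron: 1.08 kW × 12.916666… h = 13.95 kWh
Total energy = 242.37 kWh
Cost = 242.37 × $0.16 = $38.78

$38.78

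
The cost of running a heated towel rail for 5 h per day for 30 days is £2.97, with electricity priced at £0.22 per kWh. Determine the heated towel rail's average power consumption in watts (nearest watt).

Energy = £2.97 ÷ £0.22/kWh = 13.5 kWh
Runtime = 5 h/day × 30 days = 150 h
Power = 13.5 kWh ÷ 150 h = 0.09 kW = 90 W

90 W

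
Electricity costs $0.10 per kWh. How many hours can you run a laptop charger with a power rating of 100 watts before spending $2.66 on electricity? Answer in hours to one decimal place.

Energy available = $2.66 ÷ $0.10/kWh = 26.6 kWh
Hours = 26.6 kWh ÷ 0.1 kW = 266.0 h

266.0 h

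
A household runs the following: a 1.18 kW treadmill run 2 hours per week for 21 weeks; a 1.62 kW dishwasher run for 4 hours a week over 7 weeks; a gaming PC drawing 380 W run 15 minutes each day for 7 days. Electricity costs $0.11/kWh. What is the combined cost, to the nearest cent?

$10.51

treadmill: Runtime = 2 h/week × 21 weeks = 42 h
treadmill: 1.18 kW × 42 h = 49.56 kWh
dishwasher: Runtime = 4 h/week × 7 weeks = 28 h
dishwasher: 1.62 kW × 28 h = 45.36 kWh
gaming PC: Runtime = 15 min × 7 = 105 min = 1.75 h
gaming PC: 0.38 kW × 1.75 h = 0.665 kWh
Total energy = 95.585 kWh
Cost = 95.585 × $0.11 = $10.51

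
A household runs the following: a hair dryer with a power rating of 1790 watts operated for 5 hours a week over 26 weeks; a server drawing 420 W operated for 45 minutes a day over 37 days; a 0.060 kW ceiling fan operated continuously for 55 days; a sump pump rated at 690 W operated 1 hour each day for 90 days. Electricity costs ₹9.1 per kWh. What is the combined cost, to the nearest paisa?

hair dryer: Runtime = 5 h/week × 26 weeks = 130 h
hair dryer: 1.79 kW × 130 h = 232.7 kWh
server: Runtime = 45 min × 37 = 1665 min = 27.75 h
server: 0.42 kW × 27.75 h = 11.655 kWh
ceiling fan: Runtime = 24 h × 55 = 1320 h
ceiling fan: 0.06 kW × 1320 h = 79.2 kWh
sump pump: Runtime = 1 h/day × 90 days = 90 h
sump pump: 0.69 kW × 90 h = 62.1 kWh
Total energy = 385.655 kWh
Cost = 385.655 × ₹9.1 = ₹3509.46

₹3509.46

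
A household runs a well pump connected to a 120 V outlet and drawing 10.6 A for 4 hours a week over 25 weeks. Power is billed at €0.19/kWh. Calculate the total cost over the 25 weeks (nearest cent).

Power = 10.6 A × 120 V = 1272 W = 1.272 kW
Runtime = 4 h/week × 25 weeks = 100 h
Energy = 1.272 kW × 100 h = 127.2 kWh
Cost = 127.2 kWh × €0.19/kWh = €24.17

€24.17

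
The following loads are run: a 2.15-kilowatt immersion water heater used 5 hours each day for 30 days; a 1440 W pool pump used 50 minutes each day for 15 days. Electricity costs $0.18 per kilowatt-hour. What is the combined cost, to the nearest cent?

$61.29

immersion water heater: Runtime = 5 h/day × 30 days = 150 h
immersion water heater: 2.15 kW × 150 h = 322.5 kWh
pool pump: Runtime = 50 min × 15 = 750 min = 12.5 h
pool pump: 1.44 kW × 12.5 h = 18 kWh
Total energy = 340.5 kWh
Cost = 340.5 × $0.18 = $61.29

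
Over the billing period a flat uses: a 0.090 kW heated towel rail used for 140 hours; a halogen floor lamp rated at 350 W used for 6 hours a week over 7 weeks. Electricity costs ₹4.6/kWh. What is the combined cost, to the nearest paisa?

heated towel rail: 0.09 kW × 140 h = 12.6 kWh
halogen floor lamp: Runtime = 6 h/week × 7 weeks = 42 h
halogen floor lamp: 0.35 kW × 42 h = 14.7 kWh
Total energy = 27.3 kWh
Cost = 27.3 × ₹4.6 = ₹125.58

₹125.58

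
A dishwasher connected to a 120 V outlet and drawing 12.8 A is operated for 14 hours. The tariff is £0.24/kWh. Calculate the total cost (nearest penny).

Power = 12.8 A × 120 V = 1536 W = 1.536 kW
Energy = 1.536 kW × 14 h = 21.504 kWh
Cost = 21.504 kWh × £0.24/kWh = £5.16

£5.16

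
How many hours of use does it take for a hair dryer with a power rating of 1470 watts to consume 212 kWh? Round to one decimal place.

Hours = 212 kWh ÷ 1.47 kW = 144.2 h

144.2 h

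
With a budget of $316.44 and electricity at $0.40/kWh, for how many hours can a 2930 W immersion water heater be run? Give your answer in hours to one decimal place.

Energy available = $316.44 ÷ $0.40/kWh = 791.1 kWh
Hours = 791.1 kWh ÷ 2.93 kW = 270.0 h

270.0 h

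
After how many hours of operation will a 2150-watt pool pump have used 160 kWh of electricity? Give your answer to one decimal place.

74.4 h

Hours = 160 kWh ÷ 2.15 kW = 74.4 h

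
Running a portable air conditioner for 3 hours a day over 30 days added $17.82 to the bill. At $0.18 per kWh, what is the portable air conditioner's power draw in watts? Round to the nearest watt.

1100 W

Energy = $17.82 ÷ $0.18/kWh = 99 kWh
Runtime = 3 h/day × 30 days = 90 h
Power = 99 kWh ÷ 90 h = 1.1 kW = 1100 W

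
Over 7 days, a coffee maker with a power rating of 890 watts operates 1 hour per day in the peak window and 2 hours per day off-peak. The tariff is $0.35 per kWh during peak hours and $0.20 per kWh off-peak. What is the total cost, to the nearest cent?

Peak energy = 0.89 kW × 1 h × 7 = 6.23 kWh
Off-peak energy = 0.89 kW × 2 h × 7 = 12.46 kWh
Cost = 6.23 × $0.35 + 12.46 × $0.20 = $2.1805 + $2.492 = $4.67

$4.67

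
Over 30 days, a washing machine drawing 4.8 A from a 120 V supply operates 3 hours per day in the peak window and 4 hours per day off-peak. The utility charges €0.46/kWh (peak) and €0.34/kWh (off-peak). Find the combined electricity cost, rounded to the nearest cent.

Power = 4.8 A × 120 V = 576 W = 0.576 kW
Peak energy = 0.576 kW × 3 h × 30 = 51.84 kWh
Off-peak energy = 0.576 kW × 4 h × 30 = 69.12 kWh
Cost = 51.84 × €0.46 + 69.12 × €0.34 = €23.8464 + €23.5008 = €47.35

€47.35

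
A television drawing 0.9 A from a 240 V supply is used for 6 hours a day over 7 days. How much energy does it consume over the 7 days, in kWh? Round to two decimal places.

Power = 0.9 A × 240 V = 216 W = 0.216 kW
Runtime = 6 h/day × 7 days = 42 h
Energy = 0.216 kW × 42 h = 9.072 kWh ≈ 9.07 kWh

9.07 kWh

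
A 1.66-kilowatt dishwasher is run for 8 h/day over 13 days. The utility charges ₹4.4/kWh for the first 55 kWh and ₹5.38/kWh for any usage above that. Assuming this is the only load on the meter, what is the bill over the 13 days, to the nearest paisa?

Runtime = 8 h/day × 13 days = 104 h
Energy = 1.66 kW × 104 h = 172.64 kWh
Tier 1 (0–55 kWh): 55 × ₹4.4 = ₹242
Above 55 kWh: 117.64 × ₹5.38 = ₹632.9032
Bill = ₹874.90

₹874.90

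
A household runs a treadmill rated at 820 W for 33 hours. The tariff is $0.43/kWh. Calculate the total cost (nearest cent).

Energy = 0.82 kW × 33 h = 27.06 kWh
Cost = 27.06 kWh × $0.43/kWh = $11.64

$11.64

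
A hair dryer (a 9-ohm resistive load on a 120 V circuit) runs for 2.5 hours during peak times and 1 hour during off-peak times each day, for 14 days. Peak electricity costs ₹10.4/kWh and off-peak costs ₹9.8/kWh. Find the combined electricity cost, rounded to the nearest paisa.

Power = V²/R = 120²/9 = 1600 W = 1.6 kW
Peak energy = 1.6 kW × 2.5 h × 14 = 56 kWh
Off-peak energy = 1.6 kW × 1 h × 14 = 22.4 kWh
Cost = 56 × ₹10.4 + 22.4 × ₹9.8 = ₹582.4 + ₹219.52 = ₹801.92

₹801.92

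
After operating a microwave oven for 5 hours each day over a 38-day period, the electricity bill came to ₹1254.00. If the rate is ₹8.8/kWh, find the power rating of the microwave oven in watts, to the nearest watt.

750 W

Energy = ₹1254.00 ÷ ₹8.8/kWh = 142.5 kWh
Runtime = 5 h/day × 38 days = 190 h
Power = 142.5 kWh ÷ 190 h = 0.75 kW = 750 W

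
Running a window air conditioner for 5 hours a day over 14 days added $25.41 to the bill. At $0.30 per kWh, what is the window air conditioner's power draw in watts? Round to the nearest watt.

1210 W

Energy = $25.41 ÷ $0.30/kWh = 84.7 kWh
Runtime = 5 h/day × 14 days = 70 h
Power = 84.7 kWh ÷ 70 h = 1.21 kW = 1210 W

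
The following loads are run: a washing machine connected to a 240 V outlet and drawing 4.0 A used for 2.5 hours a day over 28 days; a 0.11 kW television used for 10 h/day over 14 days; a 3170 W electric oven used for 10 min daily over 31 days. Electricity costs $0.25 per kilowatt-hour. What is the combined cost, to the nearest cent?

$24.74

washing machine: Power = 4.0 A × 240 V = 960 W = 0.96 kW
washing machine: Runtime = 2.5 h/day × 28 days = 70 h
washing machine: 0.96 kW × 70 h = 67.2 kWh
television: Runtime = 10 h/day × 14 days = 140 h
television: 0.11 kW × 140 h = 15.4 kWh
electric oven: Runtime = 10 min × 31 = 310 min = 5.166666… h
electric oven: 3.17 kW × 5.166666… h = 16.378333… kWh
Total energy = 98.978333… kWh
Cost = 98.978333… × $0.25 = $24.74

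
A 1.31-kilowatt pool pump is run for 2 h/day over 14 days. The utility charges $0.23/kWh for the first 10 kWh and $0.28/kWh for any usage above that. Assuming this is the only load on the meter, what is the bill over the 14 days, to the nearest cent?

Runtime = 2 h/day × 14 days = 28 h
Energy = 1.31 kW × 28 h = 36.68 kWh
Tier 1 (0–10 kWh): 10 × $0.23 = $2.3
Above 10 kWh: 26.68 × $0.28 = $7.4704
Bill = $9.77

$9.77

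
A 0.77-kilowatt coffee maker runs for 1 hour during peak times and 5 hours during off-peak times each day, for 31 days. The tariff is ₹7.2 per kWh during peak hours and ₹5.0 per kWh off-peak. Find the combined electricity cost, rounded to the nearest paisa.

₹768.61

Peak energy = 0.77 kW × 1 h × 31 = 23.87 kWh
Off-peak energy = 0.77 kW × 5 h × 31 = 119.35 kWh
Cost = 23.87 × ₹7.2 + 119.35 × ₹5.0 = ₹171.864 + ₹596.75 = ₹768.61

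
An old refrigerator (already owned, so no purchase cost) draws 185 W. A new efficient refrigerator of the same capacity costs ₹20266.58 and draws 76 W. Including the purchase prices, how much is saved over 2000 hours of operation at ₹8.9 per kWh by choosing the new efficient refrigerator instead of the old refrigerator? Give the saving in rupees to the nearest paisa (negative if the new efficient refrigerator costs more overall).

-₹18326.38

old refrigerator: ₹0.00 + (185/1000) kW × 2000 h × ₹8.9 = ₹0.00 + ₹3293 = ₹3293
new efficient refrigerator: ₹20266.58 + (76/1000) kW × 2000 h × ₹8.9 = ₹20266.58 + ₹1352.8 = ₹21619.38
Saving = ₹3293 − ₹21619.38 = −₹18326.38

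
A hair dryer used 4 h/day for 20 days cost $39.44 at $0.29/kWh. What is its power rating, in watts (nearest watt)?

Energy = $39.44 ÷ $0.29/kWh = 136 kWh
Runtime = 4 h/day × 20 days = 80 h
Power = 136 kWh ÷ 80 h = 1.7 kW = 1700 W

1700 W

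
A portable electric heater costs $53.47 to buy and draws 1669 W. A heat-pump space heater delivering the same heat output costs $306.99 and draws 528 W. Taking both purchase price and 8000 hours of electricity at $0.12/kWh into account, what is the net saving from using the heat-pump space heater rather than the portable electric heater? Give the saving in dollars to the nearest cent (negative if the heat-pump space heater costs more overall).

$841.84

portable electric heater: $53.47 + (1669/1000) kW × 8000 h × $0.12 = $53.47 + $1602.24 = $1655.71
heat-pump space heater: $306.99 + (528/1000) kW × 8000 h × $0.12 = $306.99 + $506.88 = $813.87
Saving = $1655.71 − $813.87 = $841.84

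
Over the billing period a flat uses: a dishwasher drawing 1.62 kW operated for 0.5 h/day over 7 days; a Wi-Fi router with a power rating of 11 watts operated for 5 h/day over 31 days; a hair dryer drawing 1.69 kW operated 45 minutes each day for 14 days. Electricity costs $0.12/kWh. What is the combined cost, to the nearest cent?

dishwasher: Runtime = 0.5 h/day × 7 days = 3.5 h
dishwasher: 1.62 kW × 3.5 h = 5.67 kWh
Wi-Fi router: Runtime = 5 h/day × 31 days = 155 h
Wi-Fi router: 0.011 kW × 155 h = 1.705 kWh
hair dryer: Runtime = 45 min × 14 = 630 min = 10.5 h
hair dryer: 1.69 kW × 10.5 h = 17.745 kWh
Total energy = 25.12 kWh
Cost = 25.12 × $0.12 = $3.01

$3.01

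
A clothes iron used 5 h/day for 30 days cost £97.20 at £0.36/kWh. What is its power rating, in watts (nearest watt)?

Energy = £97.20 ÷ £0.36/kWh = 270 kWh
Runtime = 5 h/day × 30 days = 150 h
Power = 270 kWh ÷ 150 h = 1.8 kW = 1800 W

1800 W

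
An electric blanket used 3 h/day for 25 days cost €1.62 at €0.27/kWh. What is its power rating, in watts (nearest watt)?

80 W

Energy = €1.62 ÷ €0.27/kWh = 6 kWh
Runtime = 3 h/day × 25 days = 75 h
Power = 6 kWh ÷ 75 h = 0.08 kW = 80 W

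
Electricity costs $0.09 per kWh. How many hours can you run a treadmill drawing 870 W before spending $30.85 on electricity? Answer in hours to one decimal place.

Energy available = $30.85 ÷ $0.09/kWh = 342.7778 kWh
Hours = 342.7778 kWh ÷ 0.87 kW = 394.0 h

394.0 h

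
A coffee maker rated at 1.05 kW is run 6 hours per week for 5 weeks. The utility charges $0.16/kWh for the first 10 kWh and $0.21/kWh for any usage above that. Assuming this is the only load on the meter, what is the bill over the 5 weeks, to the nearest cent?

$6.12

Runtime = 6 h/week × 5 weeks = 30 h
Energy = 1.05 kW × 30 h = 31.5 kWh
Tier 1 (0–10 kWh): 10 × $0.16 = $1.6
Above 10 kWh: 21.5 × $0.21 = $4.515
Bill = $6.12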